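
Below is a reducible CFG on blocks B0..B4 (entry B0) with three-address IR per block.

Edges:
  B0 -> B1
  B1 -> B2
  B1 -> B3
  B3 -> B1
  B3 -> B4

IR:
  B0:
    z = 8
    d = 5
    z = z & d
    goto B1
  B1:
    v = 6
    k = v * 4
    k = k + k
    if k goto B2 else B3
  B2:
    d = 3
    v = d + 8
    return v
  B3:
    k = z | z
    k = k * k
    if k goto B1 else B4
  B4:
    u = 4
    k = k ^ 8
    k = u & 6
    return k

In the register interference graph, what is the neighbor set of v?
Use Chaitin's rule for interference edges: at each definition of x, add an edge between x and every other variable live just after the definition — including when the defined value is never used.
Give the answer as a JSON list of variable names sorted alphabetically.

Answer: ["z"]

Working:
Per-block:
  B0: def={d,z} ue=∅
  B1: def={k,v} ue=∅
  B2: def={d,v} ue=∅
  B3: def={k} ue={z}
  B4: def={k,u} ue={k}

Backward fixpoint:
  B0: in=∅ out={z}
  B1: in={z} out={z}
  B2: in=∅ out=∅
  B3: in={z} out={k,z}
  B4: in={k} out=∅

Conflict graph:
  d — {z}
  k — {u,z}
  u — {k}
  v — {z}
  z — {d,k,v}

N(v) = ["z"]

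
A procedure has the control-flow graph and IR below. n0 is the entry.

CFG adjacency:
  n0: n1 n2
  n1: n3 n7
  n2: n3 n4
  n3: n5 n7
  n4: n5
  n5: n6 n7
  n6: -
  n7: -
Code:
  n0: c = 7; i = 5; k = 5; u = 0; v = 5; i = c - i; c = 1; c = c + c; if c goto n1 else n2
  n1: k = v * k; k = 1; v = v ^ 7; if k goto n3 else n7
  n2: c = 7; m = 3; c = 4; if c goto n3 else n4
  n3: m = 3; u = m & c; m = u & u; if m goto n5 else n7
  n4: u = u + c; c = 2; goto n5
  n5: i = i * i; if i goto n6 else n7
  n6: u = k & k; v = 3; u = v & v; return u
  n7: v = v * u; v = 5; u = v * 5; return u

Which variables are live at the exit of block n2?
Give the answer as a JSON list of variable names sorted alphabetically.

Block summaries:
  n0 def {c,i,k,u,v} use ∅
  n1 def {k,v} use {k,v}
  n2 def {c,m} use ∅
  n3 def {m,u} use {c}
  n4 def {c,u} use {c,u}
  n5 def {i} use {i}
  n6 def {u,v} use {k}
  n7 def {u,v} use {u,v}

Backward fixpoint:
  n0: in=∅ out={c,i,k,u,v}
  n1: in={c,i,k,u,v} out={c,i,k,u,v}
  n2: in={i,k,u,v} out={c,i,k,u,v}
  n3: in={c,i,k,v} out={i,k,u,v}
  n4: in={c,i,k,u,v} out={i,k,u,v}
  n5: in={i,k,u,v} out={k,u,v}
  n6: in={k} out=∅
  n7: in={u,v} out=∅

live-out(n2) = ["c", "i", "k", "u", "v"]

Answer: ["c", "i", "k", "u", "v"]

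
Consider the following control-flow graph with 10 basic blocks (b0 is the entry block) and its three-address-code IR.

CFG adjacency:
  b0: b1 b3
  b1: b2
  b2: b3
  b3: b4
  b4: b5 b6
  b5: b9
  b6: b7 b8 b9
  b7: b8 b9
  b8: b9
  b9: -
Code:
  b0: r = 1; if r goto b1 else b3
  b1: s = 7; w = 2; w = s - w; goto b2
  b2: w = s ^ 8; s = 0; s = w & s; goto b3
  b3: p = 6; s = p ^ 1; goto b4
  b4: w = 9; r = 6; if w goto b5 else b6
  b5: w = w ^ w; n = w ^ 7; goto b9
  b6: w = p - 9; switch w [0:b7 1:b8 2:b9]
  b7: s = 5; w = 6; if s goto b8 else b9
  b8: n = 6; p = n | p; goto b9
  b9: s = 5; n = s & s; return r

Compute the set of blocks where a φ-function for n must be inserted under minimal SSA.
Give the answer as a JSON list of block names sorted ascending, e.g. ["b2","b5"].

idom tree: b1←b0 b2←b1 b3←b0 b4←b3 b5←b4 b6←b4 b7←b6 b8←b6 b9←b4
Dom at joins:
  b3: preds {b0,b2}: {b0} ∩ {b0,b1,b2} = {b0}; idom=b0
  b8: preds {b6,b7}: {b0,b3,b4,b6} ∩ {b0,b3,b4,b6,b7} = {b0,b3,b4,b6}; idom=b6
  b9: preds {b5,b6,b7,b8}: {b0,b3,b4,b5} ∩ {b0,b3,b4,b6} ∩ {b0,b3,b4,b6,b7} ∩ {b0,b3,b4,b6,b8} = {b0,b3,b4}; idom=b4

Frontier:
  join b3 pred b0: · stop@b0
  join b3 pred b2: b2→b1 stop@b0
  join b8 pred b6: · stop@b6
  join b8 pred b7: b7 stop@b6
  join b9 pred b5: b5 stop@b4
  join b9 pred b6: b6 stop@b4
  join b9 pred b7: b7→b6 stop@b4
  join b9 pred b8: b8→b6 stop@b4
  b0: DF=∅
  b1: DF={b3}
  b2: DF={b3}
  b3: DF=∅
  b4: DF=∅
  b5: DF={b9}
  b6: DF={b9}
  b7: DF={b8,b9}
  b8: DF={b9}
  b9: DF=∅

φ for n: defs {b5,b8,b9}
  DF⁺ = {b9}

Answer: ["b9"]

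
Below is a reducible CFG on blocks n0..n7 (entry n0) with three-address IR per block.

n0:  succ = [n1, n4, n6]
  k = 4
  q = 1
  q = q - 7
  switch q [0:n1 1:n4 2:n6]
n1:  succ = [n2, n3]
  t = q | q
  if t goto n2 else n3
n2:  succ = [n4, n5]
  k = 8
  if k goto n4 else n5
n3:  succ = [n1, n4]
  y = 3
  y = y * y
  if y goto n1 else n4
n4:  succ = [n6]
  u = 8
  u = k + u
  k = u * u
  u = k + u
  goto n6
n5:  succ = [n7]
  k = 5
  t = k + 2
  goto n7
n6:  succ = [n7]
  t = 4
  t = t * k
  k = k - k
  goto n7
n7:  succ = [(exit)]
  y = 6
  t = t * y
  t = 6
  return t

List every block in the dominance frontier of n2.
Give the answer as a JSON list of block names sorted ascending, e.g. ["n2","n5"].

idom tree: n1←n0 n2←n1 n3←n1 n4←n0 n5←n2 n6←n0 n7←n0
Join-block Dom:
  n1: preds {n0,n3}: {n0} ∩ {n0,n1,n3} = {n0}; idom=n0
  n4: preds {n0,n2,n3}: {n0} ∩ {n0,n1,n2} ∩ {n0,n1,n3} = {n0}; idom=n0
  n6: preds {n0,n4}: {n0} ∩ {n0,n4} = {n0}; idom=n0
  n7: preds {n5,n6}: {n0,n1,n2,n5} ∩ {n0,n6} = {n0}; idom=n0

Frontier:
  n1←n0: walk · to n0
  n1←n3: walk n3→n1 to n0
  n4←n0: walk · to n0
  n4←n2: walk n2→n1 to n0
  n4←n3: walk n3→n1 to n0
  n6←n0: walk · to n0
  n6←n4: walk n4 to n0
  n7←n5: walk n5→n2→n1 to n0
  n7←n6: walk n6 to n0
  n0: DF=∅
  n1: DF={n1,n4,n7}
  n2: DF={n4,n7}
  n3: DF={n1,n4}
  n4: DF={n6}
  n5: DF={n7}
  n6: DF={n7}
  n7: DF=∅

DF(n2) = ["n4", "n7"]

Answer: ["n4", "n7"]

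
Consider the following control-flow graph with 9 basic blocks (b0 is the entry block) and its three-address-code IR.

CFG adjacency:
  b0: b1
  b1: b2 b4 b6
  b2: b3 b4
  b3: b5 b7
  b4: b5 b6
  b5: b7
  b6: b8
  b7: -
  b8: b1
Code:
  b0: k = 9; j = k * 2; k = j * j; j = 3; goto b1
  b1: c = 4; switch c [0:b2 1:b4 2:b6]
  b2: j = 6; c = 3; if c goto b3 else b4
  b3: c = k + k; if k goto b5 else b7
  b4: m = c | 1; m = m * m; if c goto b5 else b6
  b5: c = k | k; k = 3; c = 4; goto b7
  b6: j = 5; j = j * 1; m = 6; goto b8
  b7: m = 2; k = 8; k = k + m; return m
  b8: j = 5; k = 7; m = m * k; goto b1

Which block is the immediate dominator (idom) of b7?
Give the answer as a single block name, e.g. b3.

Answer: b1

Derivation:
idom tree: b1←b0 b2←b1 b3←b2 b4←b1 b5←b1 b6←b1 b7←b1 b8←b6
Join-block Dom:
  b1: preds {b0,b8}: {b0} ∩ {b0,b1,b6,b8} = {b0}; idom=b0
  b4: preds {b1,b2}: {b0,b1} ∩ {b0,b1,b2} = {b0,b1}; idom=b1
  b5: preds {b3,b4}: {b0,b1,b2,b3} ∩ {b0,b1,b4} = {b0,b1}; idom=b1
  b6: preds {b1,b4}: {b0,b1} ∩ {b0,b1,b4} = {b0,b1}; idom=b1
  b7: preds {b3,b5}: {b0,b1,b2,b3} ∩ {b0,b1,b5} = {b0,b1}; idom=b1

idom(b7) = b1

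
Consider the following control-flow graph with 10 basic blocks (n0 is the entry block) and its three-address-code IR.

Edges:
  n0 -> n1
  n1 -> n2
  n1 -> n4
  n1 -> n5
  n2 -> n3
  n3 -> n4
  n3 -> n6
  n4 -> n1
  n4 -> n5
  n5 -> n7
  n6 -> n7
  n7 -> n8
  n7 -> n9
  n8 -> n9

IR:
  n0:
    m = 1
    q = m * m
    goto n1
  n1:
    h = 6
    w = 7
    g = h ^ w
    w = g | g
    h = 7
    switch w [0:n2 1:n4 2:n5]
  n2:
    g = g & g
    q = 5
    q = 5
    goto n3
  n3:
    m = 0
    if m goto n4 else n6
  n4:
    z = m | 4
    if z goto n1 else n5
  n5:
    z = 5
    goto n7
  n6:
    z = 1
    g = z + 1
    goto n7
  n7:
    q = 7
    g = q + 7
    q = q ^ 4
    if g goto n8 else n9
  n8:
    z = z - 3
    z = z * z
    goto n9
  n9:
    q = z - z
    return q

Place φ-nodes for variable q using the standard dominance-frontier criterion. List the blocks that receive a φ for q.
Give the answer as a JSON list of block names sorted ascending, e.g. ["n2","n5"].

idom tree: n1←n0 n2←n1 n3←n2 n4←n1 n5←n1 n6←n3 n7←n1 n8←n7 n9←n7
Dom∩ at merges:
  n1: preds {n0,n4}: {n0} ∩ {n0,n1,n4} = {n0}; idom=n0
  n4: preds {n1,n3}: {n0,n1} ∩ {n0,n1,n2,n3} = {n0,n1}; idom=n1
  n5: preds {n1,n4}: {n0,n1} ∩ {n0,n1,n4} = {n0,n1}; idom=n1
  n7: preds {n5,n6}: {n0,n1,n5} ∩ {n0,n1,n2,n3,n6} = {n0,n1}; idom=n1
  n9: preds {n7,n8}: {n0,n1,n7} ∩ {n0,n1,n7,n8} = {n0,n1,n7}; idom=n7

DF derivation:
  n1←n0: walk · to n0
  n1←n4: walk n4→n1 to n0
  n4←n1: walk · to n1
  n4←n3: walk n3→n2 to n1
  n5←n1: walk · to n1
  n5←n4: walk n4 to n1
  n7←n5: walk n5 to n1
  n7←n6: walk n6→n3→n2 to n1
  n9←n7: walk · to n7
  n9←n8: walk n8 to n7
  n0: DF=∅
  n1: DF={n1}
  n2: DF={n4,n7}
  n3: DF={n4,n7}
  n4: DF={n1,n5}
  n5: DF={n7}
  n6: DF={n7}
  n7: DF=∅
  n8: DF={n9}
  n9: DF=∅

φ for q: defs {n0,n2,n7,n9}
  DF⁺ = {n1,n4,n5,n7}

Answer: ["n1", "n4", "n5", "n7"]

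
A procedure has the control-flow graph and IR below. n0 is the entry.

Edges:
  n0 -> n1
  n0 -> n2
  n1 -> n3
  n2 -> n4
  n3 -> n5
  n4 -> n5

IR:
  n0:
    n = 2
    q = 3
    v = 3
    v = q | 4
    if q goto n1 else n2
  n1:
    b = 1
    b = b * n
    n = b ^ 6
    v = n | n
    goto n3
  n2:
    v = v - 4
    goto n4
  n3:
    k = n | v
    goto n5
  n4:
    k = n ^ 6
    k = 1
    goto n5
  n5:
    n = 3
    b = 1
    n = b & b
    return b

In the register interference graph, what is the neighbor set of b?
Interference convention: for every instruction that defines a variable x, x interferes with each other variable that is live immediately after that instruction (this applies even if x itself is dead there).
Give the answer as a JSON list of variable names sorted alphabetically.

Answer: ["n"]

Analysis:
Per-block:
  n0 def {n,q,v} use ∅
  n1 def {b,n,v} use {n}
  n2 def {v} use {v}
  n3 def {k} use {n,v}
  n4 def {k} use {n}
  n5 def {b,n} use ∅

Live sets:
  live n0: ∅→{n,v}
  live n1: {n}→{n,v}
  live n2: {n,v}→{n}
  live n3: {n,v}→∅
  live n4: {n}→∅
  live n5: ∅→∅

Interference:
  b — {n}
  k — ∅
  n — {b,q,v}
  q — {n,v}
  v — {n,q}

N(b) = ["n"]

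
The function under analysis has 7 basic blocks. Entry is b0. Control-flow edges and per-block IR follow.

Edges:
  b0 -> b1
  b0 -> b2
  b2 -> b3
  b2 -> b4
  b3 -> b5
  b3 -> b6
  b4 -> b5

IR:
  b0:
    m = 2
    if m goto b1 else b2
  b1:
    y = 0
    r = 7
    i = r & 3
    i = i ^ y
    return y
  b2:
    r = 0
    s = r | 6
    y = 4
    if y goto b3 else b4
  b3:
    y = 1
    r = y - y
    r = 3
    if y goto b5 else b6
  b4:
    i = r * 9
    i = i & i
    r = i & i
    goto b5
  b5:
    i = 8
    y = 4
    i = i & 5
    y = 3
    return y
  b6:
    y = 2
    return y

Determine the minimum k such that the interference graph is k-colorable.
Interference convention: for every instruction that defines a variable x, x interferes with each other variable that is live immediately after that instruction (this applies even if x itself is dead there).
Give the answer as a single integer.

Answer: 2

Derivation:
Block summaries:
  b0: def={m} ue=∅
  b1: def={i,r,y} ue=∅
  b2: def={r,s,y} ue=∅
  b3: def={r,y} ue=∅
  b4: def={i,r} ue={r}
  b5: def={i,y} ue=∅
  b6: def={y} ue=∅

Backward fixpoint:
  b0: in=∅ out=∅
  b1: in=∅ out=∅
  b2: in=∅ out={r}
  b3: in=∅ out=∅
  b4: in={r} out=∅
  b5: in=∅ out=∅
  b6: in=∅ out=∅

Conflict graph:
  i↔{y}
  m↔∅
  r↔{s,y}
  s↔{r}
  y↔{i,r}

Registers:
  clique {i,y} ⇒ need ≥ 2
  2-colouring: R0={i,m,r}  R1={s,y}
  χ = 2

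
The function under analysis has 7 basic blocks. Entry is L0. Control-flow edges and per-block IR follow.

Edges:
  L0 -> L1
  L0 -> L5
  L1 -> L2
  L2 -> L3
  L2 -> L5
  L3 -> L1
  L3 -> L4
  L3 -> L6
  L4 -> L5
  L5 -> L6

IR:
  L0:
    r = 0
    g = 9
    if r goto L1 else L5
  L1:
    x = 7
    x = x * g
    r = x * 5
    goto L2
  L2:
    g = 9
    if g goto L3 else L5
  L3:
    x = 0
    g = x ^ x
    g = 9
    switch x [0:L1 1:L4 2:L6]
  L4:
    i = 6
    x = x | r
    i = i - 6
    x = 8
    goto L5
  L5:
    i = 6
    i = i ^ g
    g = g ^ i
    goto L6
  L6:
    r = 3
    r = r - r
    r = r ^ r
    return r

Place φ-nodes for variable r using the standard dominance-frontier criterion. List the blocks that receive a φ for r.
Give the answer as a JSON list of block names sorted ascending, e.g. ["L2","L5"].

idom tree: L1←L0 L2←L1 L3←L2 L4←L3 L5←L0 L6←L0
Join-block Dom:
  L1: preds {L0,L3}: {L0} ∩ {L0,L1,L2,L3} = {L0}; idom=L0
  L5: preds {L0,L2,L4}: {L0} ∩ {L0,L1,L2} ∩ {L0,L1,L2,L3,L4} = {L0}; idom=L0
  L6: preds {L3,L5}: {L0,L1,L2,L3} ∩ {L0,L5} = {L0}; idom=L0

DF derivation:
  join L1 pred L0: · stop@L0
  join L1 pred L3: L3→L2→L1 stop@L0
  join L5 pred L0: · stop@L0
  join L5 pred L2: L2→L1 stop@L0
  join L5 pred L4: L4→L3→L2→L1 stop@L0
  join L6 pred L3: L3→L2→L1 stop@L0
  join L6 pred L5: L5 stop@L0
  L0: DF=∅
  L1: DF={L1,L5,L6}
  L2: DF={L1,L5,L6}
  L3: DF={L1,L5,L6}
  L4: DF={L5}
  L5: DF={L6}
  L6: DF=∅

φ for r: defs {L0,L1,L6}
  DF⁺ = {L1,L5,L6}

Answer: ["L1", "L5", "L6"]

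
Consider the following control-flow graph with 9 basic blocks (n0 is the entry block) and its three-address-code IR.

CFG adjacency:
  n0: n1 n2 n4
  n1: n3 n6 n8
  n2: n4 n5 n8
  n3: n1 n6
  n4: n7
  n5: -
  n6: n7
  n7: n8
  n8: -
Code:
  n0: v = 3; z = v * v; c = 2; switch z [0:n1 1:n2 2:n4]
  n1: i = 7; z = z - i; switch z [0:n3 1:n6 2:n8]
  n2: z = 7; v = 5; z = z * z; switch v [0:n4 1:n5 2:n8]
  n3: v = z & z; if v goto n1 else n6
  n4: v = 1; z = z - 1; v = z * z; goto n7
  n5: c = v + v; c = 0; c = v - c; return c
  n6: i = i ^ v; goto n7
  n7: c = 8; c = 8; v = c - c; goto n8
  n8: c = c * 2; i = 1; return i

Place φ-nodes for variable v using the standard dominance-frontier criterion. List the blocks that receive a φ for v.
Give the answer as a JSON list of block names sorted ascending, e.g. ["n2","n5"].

Answer: ["n1", "n4", "n6", "n7", "n8"]

Analysis:
idom tree: n1←n0 n2←n0 n3←n1 n4←n0 n5←n2 n6←n1 n7←n0 n8←n0
Dom at joins:
  n1: preds {n0,n3}: {n0} ∩ {n0,n1,n3} = {n0}; idom=n0
  n4: preds {n0,n2}: {n0} ∩ {n0,n2} = {n0}; idom=n0
  n6: preds {n1,n3}: {n0,n1} ∩ {n0,n1,n3} = {n0,n1}; idom=n1
  n7: preds {n4,n6}: {n0,n4} ∩ {n0,n1,n6} = {n0}; idom=n0
  n8: preds {n1,n2,n7}: {n0,n1} ∩ {n0,n2} ∩ {n0,n7} = {n0}; idom=n0

Frontier:
  join n1 pred n0: · stop@n0
  join n1 pred n3: n3→n1 stop@n0
  join n4 pred n0: · stop@n0
  join n4 pred n2: n2 stop@n0
  join n6 pred n1: · stop@n1
  join n6 pred n3: n3 stop@n1
  join n7 pred n4: n4 stop@n0
  join n7 pred n6: n6→n1 stop@n0
  join n8 pred n1: n1 stop@n0
  join n8 pred n2: n2 stop@n0
  join n8 pred n7: n7 stop@n0
  n0: DF=∅
  n1: DF={n1,n7,n8}
  n2: DF={n4,n8}
  n3: DF={n1,n6}
  n4: DF={n7}
  n5: DF=∅
  n6: DF={n7}
  n7: DF={n8}
  n8: DF=∅

φ for v: defs {n0,n2,n3,n4,n7}
  DF⁺ = {n1,n4,n6,n7,n8}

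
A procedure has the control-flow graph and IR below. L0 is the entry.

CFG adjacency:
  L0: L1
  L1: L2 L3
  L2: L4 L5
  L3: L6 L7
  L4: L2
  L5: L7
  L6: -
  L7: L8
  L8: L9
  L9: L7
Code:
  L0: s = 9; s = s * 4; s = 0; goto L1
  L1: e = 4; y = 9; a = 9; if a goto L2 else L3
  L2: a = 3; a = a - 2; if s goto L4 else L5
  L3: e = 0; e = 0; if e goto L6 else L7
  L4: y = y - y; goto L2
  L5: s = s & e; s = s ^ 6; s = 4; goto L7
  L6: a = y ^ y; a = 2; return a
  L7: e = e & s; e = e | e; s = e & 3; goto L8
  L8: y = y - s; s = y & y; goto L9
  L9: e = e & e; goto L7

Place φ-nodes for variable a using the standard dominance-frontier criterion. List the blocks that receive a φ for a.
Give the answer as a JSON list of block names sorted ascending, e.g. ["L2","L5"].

Answer: ["L2", "L7"]

Analysis:
idom tree: L1←L0 L2←L1 L3←L1 L4←L2 L5←L2 L6←L3 L7←L1 L8←L7 L9←L8
Join-block Dom:
  L2: preds {L1,L4}: {L0,L1} ∩ {L0,L1,L2,L4} = {L0,L1}; idom=L1
  L7: preds {L3,L5,L9}: {L0,L1,L3} ∩ {L0,L1,L2,L5} ∩ {L0,L1,L7,L8,L9} = {L0,L1}; idom=L1

Frontier:
  L2←L1: walk · to L1
  L2←L4: walk L4→L2 to L1
  L7←L3: walk L3 to L1
  L7←L5: walk L5→L2 to L1
  L7←L9: walk L9→L8→L7 to L1
  L0: DF=∅
  L1: DF=∅
  L2: DF={L2,L7}
  L3: DF={L7}
  L4: DF={L2}
  L5: DF={L7}
  L6: DF=∅
  L7: DF={L7}
  L8: DF={L7}
  L9: DF={L7}

φ for a: defs {L1,L2,L6}
  DF⁺ = {L2,L7}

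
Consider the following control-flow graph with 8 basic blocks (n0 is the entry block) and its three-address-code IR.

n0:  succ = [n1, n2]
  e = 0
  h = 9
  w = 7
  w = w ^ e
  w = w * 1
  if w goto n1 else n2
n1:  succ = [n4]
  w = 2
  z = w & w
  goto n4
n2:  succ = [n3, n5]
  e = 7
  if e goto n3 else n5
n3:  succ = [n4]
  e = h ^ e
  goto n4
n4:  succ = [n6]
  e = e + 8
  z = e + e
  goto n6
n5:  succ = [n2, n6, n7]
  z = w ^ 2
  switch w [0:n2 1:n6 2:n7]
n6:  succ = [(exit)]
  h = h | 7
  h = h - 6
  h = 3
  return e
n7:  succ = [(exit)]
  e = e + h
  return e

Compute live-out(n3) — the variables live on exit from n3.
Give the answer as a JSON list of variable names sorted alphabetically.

Answer: ["e", "h"]

Analysis:
Block summaries:
  n0 def {e,h,w} use ∅
  n1 def {w,z} use ∅
  n2 def {e} use ∅
  n3 def {e} use {e,h}
  n4 def {e,z} use {e}
  n5 def {z} use {w}
  n6 def {h} use {e,h}
  n7 def {e} use {e,h}

Live sets:
  live n0: ∅→{e,h,w}
  live n1: {e,h}→{e,h}
  live n2: {h,w}→{e,h,w}
  live n3: {e,h}→{e,h}
  live n4: {e,h}→{e,h}
  live n5: {e,h,w}→{e,h,w}
  live n6: {e,h}→∅
  live n7: {e,h}→∅

live-out(n3) = ["e", "h"]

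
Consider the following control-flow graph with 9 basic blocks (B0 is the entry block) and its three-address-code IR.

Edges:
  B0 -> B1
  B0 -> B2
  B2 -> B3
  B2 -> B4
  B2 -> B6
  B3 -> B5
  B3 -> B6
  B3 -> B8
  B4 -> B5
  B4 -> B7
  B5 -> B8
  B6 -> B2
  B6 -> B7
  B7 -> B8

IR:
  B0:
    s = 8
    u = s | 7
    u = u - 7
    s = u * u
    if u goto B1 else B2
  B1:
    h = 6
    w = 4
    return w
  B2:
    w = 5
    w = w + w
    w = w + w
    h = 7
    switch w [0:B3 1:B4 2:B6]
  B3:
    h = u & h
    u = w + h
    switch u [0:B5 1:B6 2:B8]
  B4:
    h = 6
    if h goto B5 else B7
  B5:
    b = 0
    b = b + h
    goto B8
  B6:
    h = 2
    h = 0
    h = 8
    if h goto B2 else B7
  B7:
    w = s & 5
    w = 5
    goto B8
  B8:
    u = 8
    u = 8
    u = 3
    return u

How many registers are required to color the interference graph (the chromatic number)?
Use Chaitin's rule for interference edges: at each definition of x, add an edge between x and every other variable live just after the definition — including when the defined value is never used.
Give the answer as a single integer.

def/use:
  B0: def={s,u} ue=∅
  B1: def={h,w} ue=∅
  B2: def={h,w} ue=∅
  B3: def={h,u} ue={h,u,w}
  B4: def={h} ue=∅
  B5: def={b} ue={h}
  B6: def={h} ue=∅
  B7: def={w} ue={s}
  B8: def={u} ue=∅

Backward fixpoint:
  B0 li=∅ lo={s,u}
  B1 li=∅ lo=∅
  B2 li={s,u} lo={h,s,u,w}
  B3 li={h,s,u,w} lo={h,s,u}
  B4 li={s} lo={h,s}
  B5 li={h} lo=∅
  B6 li={s,u} lo={s,u}
  B7 li={s} lo=∅
  B8 li=∅ lo=∅

Interfere edges:
  b — {h}
  h — {b,s,u,w}
  s — {h,u,w}
  u — {h,s,w}
  w — {h,s,u}

Chromatic number:
  lower bound: {h,s,u,w} mutually conflict ⇒ χ ≥ 4
  assign b→c1 h→c0 s→c1 u→c2 w→c3 — no edge inside a register ⇒ χ ≤ 4
  χ = 4

Answer: 4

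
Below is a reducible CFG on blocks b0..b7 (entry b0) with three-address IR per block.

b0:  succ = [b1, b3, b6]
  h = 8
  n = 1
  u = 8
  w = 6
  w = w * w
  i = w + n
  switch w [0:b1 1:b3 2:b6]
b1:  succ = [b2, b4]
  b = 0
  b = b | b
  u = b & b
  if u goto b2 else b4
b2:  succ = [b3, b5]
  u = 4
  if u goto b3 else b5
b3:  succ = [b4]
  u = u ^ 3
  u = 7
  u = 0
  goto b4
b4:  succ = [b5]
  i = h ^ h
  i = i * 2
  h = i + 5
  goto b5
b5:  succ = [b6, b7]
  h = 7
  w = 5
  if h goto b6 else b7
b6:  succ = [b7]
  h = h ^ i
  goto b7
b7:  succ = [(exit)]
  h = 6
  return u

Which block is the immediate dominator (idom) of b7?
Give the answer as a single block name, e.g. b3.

Answer: b0

Derivation:
idom tree: b1←b0 b2←b1 b3←b0 b4←b0 b5←b0 b6←b0 b7←b0
Dom at joins:
  b3: preds {b0,b2}: {b0} ∩ {b0,b1,b2} = {b0}; idom=b0
  b4: preds {b1,b3}: {b0,b1} ∩ {b0,b3} = {b0}; idom=b0
  b5: preds {b2,b4}: {b0,b1,b2} ∩ {b0,b4} = {b0}; idom=b0
  b6: preds {b0,b5}: {b0} ∩ {b0,b5} = {b0}; idom=b0
  b7: preds {b5,b6}: {b0,b5} ∩ {b0,b6} = {b0}; idom=b0

idom(b7) = b0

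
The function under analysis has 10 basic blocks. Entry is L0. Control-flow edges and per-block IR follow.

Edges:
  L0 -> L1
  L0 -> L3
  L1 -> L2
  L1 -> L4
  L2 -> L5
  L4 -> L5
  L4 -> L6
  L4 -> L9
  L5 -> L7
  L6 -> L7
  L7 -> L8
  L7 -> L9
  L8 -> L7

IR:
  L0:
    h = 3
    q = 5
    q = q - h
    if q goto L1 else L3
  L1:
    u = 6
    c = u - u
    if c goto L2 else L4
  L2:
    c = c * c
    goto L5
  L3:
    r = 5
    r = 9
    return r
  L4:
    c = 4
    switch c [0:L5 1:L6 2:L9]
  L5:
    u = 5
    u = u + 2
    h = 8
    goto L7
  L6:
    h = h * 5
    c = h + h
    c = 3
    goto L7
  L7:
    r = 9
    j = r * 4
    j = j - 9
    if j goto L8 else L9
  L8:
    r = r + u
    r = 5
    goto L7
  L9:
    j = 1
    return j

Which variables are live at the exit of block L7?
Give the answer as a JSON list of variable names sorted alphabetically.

Per-block:
  L0: {h,q} / ∅
  L1: {c,u} / ∅
  L2: {c} / {c}
  L3: {r} / ∅
  L4: {c} / ∅
  L5: {h,u} / ∅
  L6: {c,h} / {h}
  L7: {j,r} / ∅
  L8: {r} / {r,u}
  L9: {j} / ∅

Backward fixpoint:
  L0: in=∅ out={h}
  L1: in={h} out={c,h,u}
  L2: in={c} out=∅
  L3: in=∅ out=∅
  L4: in={h,u} out={h,u}
  L5: in=∅ out={u}
  L6: in={h,u} out={u}
  L7: in={u} out={r,u}
  L8: in={r,u} out={u}
  L9: in=∅ out=∅

live-out(L7) = ["r", "u"]

Answer: ["r", "u"]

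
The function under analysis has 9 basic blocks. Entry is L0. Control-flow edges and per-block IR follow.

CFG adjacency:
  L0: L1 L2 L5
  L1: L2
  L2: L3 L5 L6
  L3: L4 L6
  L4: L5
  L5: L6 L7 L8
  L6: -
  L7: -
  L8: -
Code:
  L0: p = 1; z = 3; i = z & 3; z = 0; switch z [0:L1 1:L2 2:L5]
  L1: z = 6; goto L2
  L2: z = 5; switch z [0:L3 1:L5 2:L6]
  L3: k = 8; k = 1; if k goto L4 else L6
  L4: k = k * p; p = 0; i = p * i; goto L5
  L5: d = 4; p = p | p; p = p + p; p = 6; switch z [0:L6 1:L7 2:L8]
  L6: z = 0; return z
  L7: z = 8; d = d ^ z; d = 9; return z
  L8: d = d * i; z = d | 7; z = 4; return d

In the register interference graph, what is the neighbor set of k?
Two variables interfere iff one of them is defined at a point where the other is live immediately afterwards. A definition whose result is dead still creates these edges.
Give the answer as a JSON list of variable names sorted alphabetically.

def/use:
  L0: def={i,p,z} ue=∅
  L1: def={z} ue=∅
  L2: def={z} ue=∅
  L3: def={k} ue=∅
  L4: def={i,k,p} ue={i,k,p}
  L5: def={d,p} ue={p,z}
  L6: def={z} ue=∅
  L7: def={d,z} ue={d}
  L8: def={d,z} ue={d,i}

Liveness:
  L0 li=∅ lo={i,p,z}
  L1 li={i,p} lo={i,p}
  L2 li={i,p} lo={i,p,z}
  L3 li={i,p,z} lo={i,k,p,z}
  L4 li={i,k,p,z} lo={i,p,z}
  L5 li={i,p,z} lo={d,i}
  L6 li=∅ lo=∅
  L7 li={d} lo=∅
  L8 li={d,i} lo=∅

Conflict graph:
  d — {i,p,z}
  i — {d,k,p,z}
  k — {i,p,z}
  p — {d,i,k,z}
  z — {d,i,k,p}

N(k) = ["i", "p", "z"]

Answer: ["i", "p", "z"]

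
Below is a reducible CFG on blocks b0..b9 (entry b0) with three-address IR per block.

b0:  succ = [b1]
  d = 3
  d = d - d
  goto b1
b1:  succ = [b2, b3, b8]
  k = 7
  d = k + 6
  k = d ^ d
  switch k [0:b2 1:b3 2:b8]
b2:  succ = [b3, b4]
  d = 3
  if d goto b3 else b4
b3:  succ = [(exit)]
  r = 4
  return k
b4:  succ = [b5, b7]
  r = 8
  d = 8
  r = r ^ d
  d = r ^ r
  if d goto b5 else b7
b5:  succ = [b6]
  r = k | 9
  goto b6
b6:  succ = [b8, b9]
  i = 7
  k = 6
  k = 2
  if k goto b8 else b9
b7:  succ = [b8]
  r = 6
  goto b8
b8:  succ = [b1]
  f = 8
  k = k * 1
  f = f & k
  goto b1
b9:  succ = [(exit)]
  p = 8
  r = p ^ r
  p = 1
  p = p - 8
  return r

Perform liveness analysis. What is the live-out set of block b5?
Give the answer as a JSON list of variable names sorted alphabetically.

Answer: ["r"]

Working:
def/use:
  b0 def {d} use ∅
  b1 def {d,k} use ∅
  b2 def {d} use ∅
  b3 def {r} use {k}
  b4 def {d,r} use ∅
  b5 def {r} use {k}
  b6 def {i,k} use ∅
  b7 def {r} use ∅
  b8 def {f,k} use {k}
  b9 def {p,r} use {r}

Liveness:
  b0 li=∅ lo=∅
  b1 li=∅ lo={k}
  b2 li={k} lo={k}
  b3 li={k} lo=∅
  b4 li={k} lo={k}
  b5 li={k} lo={r}
  b6 li={r} lo={k,r}
  b7 li={k} lo={k}
  b8 li={k} lo=∅
  b9 li={r} lo=∅

live-out(b5) = ["r"]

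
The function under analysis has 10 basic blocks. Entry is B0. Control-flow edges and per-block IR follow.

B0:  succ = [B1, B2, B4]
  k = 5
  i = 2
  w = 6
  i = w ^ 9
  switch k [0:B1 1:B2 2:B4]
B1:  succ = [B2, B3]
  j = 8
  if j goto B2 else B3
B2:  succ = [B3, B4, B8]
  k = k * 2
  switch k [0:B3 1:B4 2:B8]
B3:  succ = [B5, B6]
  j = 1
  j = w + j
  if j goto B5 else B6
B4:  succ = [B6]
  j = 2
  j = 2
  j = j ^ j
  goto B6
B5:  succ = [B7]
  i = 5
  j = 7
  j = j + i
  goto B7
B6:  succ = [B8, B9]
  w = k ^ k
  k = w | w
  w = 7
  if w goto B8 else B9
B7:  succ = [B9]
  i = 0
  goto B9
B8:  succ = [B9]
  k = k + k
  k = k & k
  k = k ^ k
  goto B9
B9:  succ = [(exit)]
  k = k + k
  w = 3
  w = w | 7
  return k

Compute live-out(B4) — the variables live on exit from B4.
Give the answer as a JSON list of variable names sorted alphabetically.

def/use:
  B0: def={i,k,w} ue=∅
  B1: def={j} ue=∅
  B2: def={k} ue={k}
  B3: def={j} ue={w}
  B4: def={j} ue=∅
  B5: def={i,j} ue=∅
  B6: def={k,w} ue={k}
  B7: def={i} ue=∅
  B8: def={k} ue={k}
  B9: def={k,w} ue={k}

Live sets:
  live B0: ∅→{k,w}
  live B1: {k,w}→{k,w}
  live B2: {k,w}→{k,w}
  live B3: {k,w}→{k}
  live B4: {k}→{k}
  live B5: {k}→{k}
  live B6: {k}→{k}
  live B7: {k}→{k}
  live B8: {k}→{k}
  live B9: {k}→∅

live-out(B4) = ["k"]

Answer: ["k"]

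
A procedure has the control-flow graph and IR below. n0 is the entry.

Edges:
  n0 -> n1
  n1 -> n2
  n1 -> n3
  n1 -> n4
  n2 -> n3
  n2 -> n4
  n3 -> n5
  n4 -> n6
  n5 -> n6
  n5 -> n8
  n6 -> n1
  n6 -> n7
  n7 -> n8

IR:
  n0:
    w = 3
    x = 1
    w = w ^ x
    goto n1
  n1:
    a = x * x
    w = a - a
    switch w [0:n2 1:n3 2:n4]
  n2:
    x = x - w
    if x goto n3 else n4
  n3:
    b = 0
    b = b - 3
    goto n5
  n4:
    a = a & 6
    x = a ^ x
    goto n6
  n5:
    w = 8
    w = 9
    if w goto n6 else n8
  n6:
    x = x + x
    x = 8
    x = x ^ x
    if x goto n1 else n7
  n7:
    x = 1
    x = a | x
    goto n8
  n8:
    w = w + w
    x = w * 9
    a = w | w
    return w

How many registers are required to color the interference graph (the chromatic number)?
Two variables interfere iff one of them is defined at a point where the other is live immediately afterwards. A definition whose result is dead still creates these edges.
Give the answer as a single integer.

Block summaries:
  n0: def={w,x} ue=∅
  n1: def={a,w} ue={x}
  n2: def={x} ue={w,x}
  n3: def={b} ue=∅
  n4: def={a,x} ue={a,x}
  n5: def={w} ue=∅
  n6: def={x} ue={x}
  n7: def={x} ue={a}
  n8: def={a,w,x} ue={w}

Live sets:
  n0 li=∅ lo={x}
  n1 li={x} lo={a,w,x}
  n2 li={a,w,x} lo={a,w,x}
  n3 li={a,x} lo={a,x}
  n4 li={a,w,x} lo={a,w,x}
  n5 li={a,x} lo={a,w,x}
  n6 li={a,w,x} lo={a,w,x}
  n7 li={a,w} lo={w}
  n8 li={w} lo=∅

Conflict graph:
  a: {b,w,x}
  b: {a,x}
  w: {a,x}
  x: {a,b,w}

Registers:
  clique {a,b,x} ⇒ need ≥ 3
  assign a→R0 b→R2 w→R2 x→R1 — no edge inside a register ⇒ χ ≤ 3
  χ = 3

Answer: 3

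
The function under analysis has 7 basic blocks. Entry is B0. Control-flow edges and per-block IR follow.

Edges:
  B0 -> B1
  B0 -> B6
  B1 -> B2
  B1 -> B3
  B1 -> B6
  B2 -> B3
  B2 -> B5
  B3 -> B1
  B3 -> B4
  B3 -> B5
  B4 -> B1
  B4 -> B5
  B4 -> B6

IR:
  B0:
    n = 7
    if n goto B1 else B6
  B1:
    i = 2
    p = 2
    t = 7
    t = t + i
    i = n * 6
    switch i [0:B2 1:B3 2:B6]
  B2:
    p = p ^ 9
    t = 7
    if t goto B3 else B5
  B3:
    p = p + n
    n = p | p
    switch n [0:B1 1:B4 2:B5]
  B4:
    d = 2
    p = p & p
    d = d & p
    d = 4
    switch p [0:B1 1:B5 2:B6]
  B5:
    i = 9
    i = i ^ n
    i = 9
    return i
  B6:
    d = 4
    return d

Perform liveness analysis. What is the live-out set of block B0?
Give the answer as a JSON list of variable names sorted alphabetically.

Per-block:
  B0 def {n} use ∅
  B1 def {i,p,t} use {n}
  B2 def {p,t} use {p}
  B3 def {n,p} use {n,p}
  B4 def {d,p} use {p}
  B5 def {i} use {n}
  B6 def {d} use ∅

Liveness:
  B0: in=∅ out={n}
  B1: in={n} out={n,p}
  B2: in={n,p} out={n,p}
  B3: in={n,p} out={n,p}
  B4: in={n,p} out={n}
  B5: in={n} out=∅
  B6: in=∅ out=∅

live-out(B0) = ["n"]

Answer: ["n"]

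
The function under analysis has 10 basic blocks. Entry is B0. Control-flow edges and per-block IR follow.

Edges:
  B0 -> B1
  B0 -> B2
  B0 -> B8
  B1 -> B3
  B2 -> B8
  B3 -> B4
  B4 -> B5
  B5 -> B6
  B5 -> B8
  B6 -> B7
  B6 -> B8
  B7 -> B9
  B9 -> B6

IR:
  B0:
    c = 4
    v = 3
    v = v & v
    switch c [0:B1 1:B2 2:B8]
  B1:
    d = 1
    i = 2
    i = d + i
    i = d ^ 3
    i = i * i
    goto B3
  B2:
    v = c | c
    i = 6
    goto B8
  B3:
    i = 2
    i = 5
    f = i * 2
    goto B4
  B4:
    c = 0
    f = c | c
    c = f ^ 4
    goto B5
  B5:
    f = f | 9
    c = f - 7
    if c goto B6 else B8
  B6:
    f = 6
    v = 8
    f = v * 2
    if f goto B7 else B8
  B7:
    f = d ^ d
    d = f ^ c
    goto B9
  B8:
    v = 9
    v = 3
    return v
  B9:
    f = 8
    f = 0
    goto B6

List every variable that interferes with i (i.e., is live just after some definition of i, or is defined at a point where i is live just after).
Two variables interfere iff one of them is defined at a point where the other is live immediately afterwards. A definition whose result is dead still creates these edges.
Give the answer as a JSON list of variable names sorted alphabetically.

def/use:
  B0 def {c,v} use ∅
  B1 def {d,i} use ∅
  B2 def {i,v} use {c}
  B3 def {f,i} use ∅
  B4 def {c,f} use ∅
  B5 def {c,f} use {f}
  B6 def {f,v} use ∅
  B7 def {d,f} use {c,d}
  B8 def {v} use ∅
  B9 def {f} use ∅

Live sets:
  B0 li=∅ lo={c}
  B1 li=∅ lo={d}
  B2 li={c} lo=∅
  B3 li={d} lo={d}
  B4 li={d} lo={d,f}
  B5 li={d,f} lo={c,d}
  B6 li={c,d} lo={c,d}
  B7 li={c,d} lo={c,d}
  B8 li=∅ lo=∅
  B9 li={c,d} lo={c,d}

Conflict graph:
  c↔{d,f,v}
  d↔{c,f,i,v}
  f↔{c,d}
  i↔{d}
  v↔{c,d}

N(i) = ["d"]

Answer: ["d"]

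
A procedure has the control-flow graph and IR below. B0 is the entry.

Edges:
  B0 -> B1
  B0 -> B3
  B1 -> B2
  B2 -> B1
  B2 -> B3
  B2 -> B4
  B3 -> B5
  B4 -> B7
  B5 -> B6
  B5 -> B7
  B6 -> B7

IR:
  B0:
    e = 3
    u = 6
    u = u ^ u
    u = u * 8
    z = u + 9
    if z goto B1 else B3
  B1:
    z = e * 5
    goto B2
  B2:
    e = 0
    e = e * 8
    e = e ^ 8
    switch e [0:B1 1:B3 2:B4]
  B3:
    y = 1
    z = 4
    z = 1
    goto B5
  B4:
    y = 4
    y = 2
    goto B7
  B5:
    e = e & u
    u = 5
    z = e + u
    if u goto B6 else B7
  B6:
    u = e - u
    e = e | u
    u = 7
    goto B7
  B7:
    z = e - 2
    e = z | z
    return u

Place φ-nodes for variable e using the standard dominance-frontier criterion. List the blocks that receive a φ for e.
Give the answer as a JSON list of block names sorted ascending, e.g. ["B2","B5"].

idom tree: B1←B0 B2←B1 B3←B0 B4←B2 B5←B3 B6←B5 B7←B0
Join-block Dom:
  B1: preds {B0,B2}: {B0} ∩ {B0,B1,B2} = {B0}; idom=B0
  B3: preds {B0,B2}: {B0} ∩ {B0,B1,B2} = {B0}; idom=B0
  B7: preds {B4,B5,B6}: {B0,B1,B2,B4} ∩ {B0,B3,B5} ∩ {B0,B3,B5,B6} = {B0}; idom=B0

DF derivation:
  B1←B0: walk · to B0
  B1←B2: walk B2→B1 to B0
  B3←B0: walk · to B0
  B3←B2: walk B2→B1 to B0
  B7←B4: walk B4→B2→B1 to B0
  B7←B5: walk B5→B3 to B0
  B7←B6: walk B6→B5→B3 to B0
  B0: DF=∅
  B1: DF={B1,B3,B7}
  B2: DF={B1,B3,B7}
  B3: DF={B7}
  B4: DF={B7}
  B5: DF={B7}
  B6: DF={B7}
  B7: DF=∅

φ for e: defs {B0,B2,B5,B6,B7}
  DF⁺ = {B1,B3,B7}

Answer: ["B1", "B3", "B7"]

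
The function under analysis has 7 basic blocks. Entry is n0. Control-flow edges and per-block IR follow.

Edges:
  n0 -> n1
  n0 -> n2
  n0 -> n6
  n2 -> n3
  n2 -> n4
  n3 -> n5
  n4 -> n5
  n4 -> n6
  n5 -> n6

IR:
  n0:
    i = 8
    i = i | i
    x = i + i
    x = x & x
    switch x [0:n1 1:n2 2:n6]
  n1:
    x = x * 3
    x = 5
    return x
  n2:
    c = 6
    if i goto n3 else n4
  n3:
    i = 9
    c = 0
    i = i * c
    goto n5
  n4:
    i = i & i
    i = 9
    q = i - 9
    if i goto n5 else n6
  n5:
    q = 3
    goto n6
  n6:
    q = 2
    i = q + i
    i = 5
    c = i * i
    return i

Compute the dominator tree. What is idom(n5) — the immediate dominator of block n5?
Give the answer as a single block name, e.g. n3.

idom tree: n1←n0 n2←n0 n3←n2 n4←n2 n5←n2 n6←n0
Dom at joins:
  n5: preds {n3,n4}: {n0,n2,n3} ∩ {n0,n2,n4} = {n0,n2}; idom=n2
  n6: preds {n0,n4,n5}: {n0} ∩ {n0,n2,n4} ∩ {n0,n2,n5} = {n0}; idom=n0

idom(n5) = n2

Answer: n2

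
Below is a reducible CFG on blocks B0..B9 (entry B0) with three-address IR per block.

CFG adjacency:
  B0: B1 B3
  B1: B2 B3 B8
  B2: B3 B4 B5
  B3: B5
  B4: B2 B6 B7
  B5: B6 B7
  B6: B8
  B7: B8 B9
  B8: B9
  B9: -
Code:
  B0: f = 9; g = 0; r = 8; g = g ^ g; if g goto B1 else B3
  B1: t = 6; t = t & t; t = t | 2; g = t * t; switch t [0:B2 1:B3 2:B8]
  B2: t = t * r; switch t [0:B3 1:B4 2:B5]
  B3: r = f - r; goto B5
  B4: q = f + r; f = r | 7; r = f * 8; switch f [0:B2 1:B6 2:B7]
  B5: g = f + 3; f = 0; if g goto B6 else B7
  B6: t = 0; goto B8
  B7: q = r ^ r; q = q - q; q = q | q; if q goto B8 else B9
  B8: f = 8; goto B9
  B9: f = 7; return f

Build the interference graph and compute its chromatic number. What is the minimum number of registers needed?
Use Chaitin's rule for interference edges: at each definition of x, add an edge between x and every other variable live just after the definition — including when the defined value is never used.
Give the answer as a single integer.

Answer: 4

Analysis:
Per-block:
  B0 def {f,g,r} use ∅
  B1 def {g,t} use ∅
  B2 def {t} use {r,t}
  B3 def {r} use {f,r}
  B4 def {f,q,r} use {f,r}
  B5 def {f,g} use {f}
  B6 def {t} use ∅
  B7 def {q} use {r}
  B8 def {f} use ∅
  B9 def {f} use ∅

Live sets:
  live B0: ∅→{f,r}
  live B1: {f,r}→{f,r,t}
  live B2: {f,r,t}→{f,r,t}
  live B3: {f,r}→{f,r}
  live B4: {f,r,t}→{f,r,t}
  live B5: {f,r}→{r}
  live B6: ∅→∅
  live B7: {r}→∅
  live B8: ∅→∅
  live B9: ∅→∅

Interfere edges:
  f — {g,r,t}
  g — {f,r,t}
  q — {r,t}
  r — {f,g,q,t}
  t — {f,g,q,r}

Registers:
  lower bound: {f,g,r,t} mutually conflict ⇒ χ ≥ 4
  assign f→r2 g→r3 q→r2 r→r0 t→r1 — no edge inside a register ⇒ χ ≤ 4
  χ = 4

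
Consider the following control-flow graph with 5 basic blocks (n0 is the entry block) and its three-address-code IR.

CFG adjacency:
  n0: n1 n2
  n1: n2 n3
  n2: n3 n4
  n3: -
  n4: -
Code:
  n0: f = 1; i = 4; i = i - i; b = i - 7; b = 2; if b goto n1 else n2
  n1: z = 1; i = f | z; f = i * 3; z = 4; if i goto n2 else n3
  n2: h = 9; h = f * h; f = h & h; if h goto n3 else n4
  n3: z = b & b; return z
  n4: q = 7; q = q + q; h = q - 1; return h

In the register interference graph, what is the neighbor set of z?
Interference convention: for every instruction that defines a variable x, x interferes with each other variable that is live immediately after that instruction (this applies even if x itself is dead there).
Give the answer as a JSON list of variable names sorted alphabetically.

Answer: ["b", "f", "i"]

Analysis:
Block summaries:
  n0: {b,f,i} / ∅
  n1: {f,i,z} / {f}
  n2: {f,h} / {f}
  n3: {z} / {b}
  n4: {h,q} / ∅

Live sets:
  live n0: ∅→{b,f}
  live n1: {b,f}→{b,f}
  live n2: {b,f}→{b}
  live n3: {b}→∅
  live n4: ∅→∅

Conflict graph:
  b↔{f,h,i,z}
  f↔{b,h,i,z}
  h↔{b,f}
  i↔{b,f,z}
  q↔∅
  z↔{b,f,i}

N(z) = ["b", "f", "i"]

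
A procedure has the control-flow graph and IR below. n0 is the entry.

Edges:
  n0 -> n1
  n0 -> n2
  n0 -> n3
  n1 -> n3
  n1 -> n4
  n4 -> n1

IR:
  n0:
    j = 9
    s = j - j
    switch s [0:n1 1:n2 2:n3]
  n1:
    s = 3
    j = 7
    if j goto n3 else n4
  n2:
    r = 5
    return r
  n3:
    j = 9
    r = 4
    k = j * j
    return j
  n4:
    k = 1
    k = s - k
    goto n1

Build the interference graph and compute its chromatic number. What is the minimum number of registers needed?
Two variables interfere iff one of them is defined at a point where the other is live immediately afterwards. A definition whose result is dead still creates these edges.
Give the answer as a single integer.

Answer: 3

Working:
def/use:
  n0: def={j,s} ue=∅
  n1: def={j,s} ue=∅
  n2: def={r} ue=∅
  n3: def={j,k,r} ue=∅
  n4: def={k} ue={s}

Live sets:
  n0 li=∅ lo=∅
  n1 li=∅ lo={s}
  n2 li=∅ lo=∅
  n3 li=∅ lo=∅
  n4 li={s} lo=∅

Conflict graph:
  j — {k,r,s}
  k — {j,s}
  r — {j}
  s — {j,k}

Colouring:
  lower bound: {j,k,s} mutually conflict ⇒ χ ≥ 3
  assign j→R0 k→R1 r→R1 s→R2 — no edge inside a register ⇒ χ ≤ 3
  χ = 3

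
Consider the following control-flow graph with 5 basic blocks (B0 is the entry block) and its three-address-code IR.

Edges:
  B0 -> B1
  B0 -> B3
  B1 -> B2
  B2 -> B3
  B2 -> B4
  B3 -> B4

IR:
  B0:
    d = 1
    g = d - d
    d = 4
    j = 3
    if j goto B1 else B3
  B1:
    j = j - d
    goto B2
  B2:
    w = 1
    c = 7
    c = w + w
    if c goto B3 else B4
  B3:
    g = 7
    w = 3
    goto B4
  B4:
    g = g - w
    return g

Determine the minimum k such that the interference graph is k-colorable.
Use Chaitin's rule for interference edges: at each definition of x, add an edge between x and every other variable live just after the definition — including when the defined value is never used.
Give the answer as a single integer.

Answer: 3

Analysis:
Per-block:
  B0: def={d,g,j} ue=∅
  B1: def={j} ue={d,j}
  B2: def={c,w} ue=∅
  B3: def={g,w} ue=∅
  B4: def={g} ue={g,w}

Backward fixpoint:
  B0 li=∅ lo={d,g,j}
  B1 li={d,g,j} lo={g}
  B2 li={g} lo={g,w}
  B3 li=∅ lo={g,w}
  B4 li={g,w} lo=∅

Conflict graph:
  c: {g,w}
  d: {g,j}
  g: {c,d,j,w}
  j: {d,g}
  w: {c,g}

Registers:
  clique {c,g,w} ⇒ need ≥ 3
  assign c→c1 d→c1 g→c0 j→c2 w→c2 — no edge inside a register ⇒ χ ≤ 3
  χ = 3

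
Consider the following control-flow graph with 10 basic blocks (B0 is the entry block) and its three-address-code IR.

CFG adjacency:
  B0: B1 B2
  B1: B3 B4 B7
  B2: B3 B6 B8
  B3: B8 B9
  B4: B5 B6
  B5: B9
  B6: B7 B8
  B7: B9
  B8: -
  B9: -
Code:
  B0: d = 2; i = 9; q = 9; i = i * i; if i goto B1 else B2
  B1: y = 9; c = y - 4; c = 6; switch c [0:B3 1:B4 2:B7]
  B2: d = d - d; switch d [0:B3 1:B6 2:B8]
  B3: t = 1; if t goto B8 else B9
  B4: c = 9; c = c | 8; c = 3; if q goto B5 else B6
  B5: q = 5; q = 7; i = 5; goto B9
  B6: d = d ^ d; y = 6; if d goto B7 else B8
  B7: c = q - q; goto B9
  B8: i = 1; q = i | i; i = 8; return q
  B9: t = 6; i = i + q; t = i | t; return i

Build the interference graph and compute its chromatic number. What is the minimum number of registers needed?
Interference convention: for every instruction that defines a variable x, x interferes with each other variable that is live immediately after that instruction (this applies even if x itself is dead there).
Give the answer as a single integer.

def/use:
  B0: def={d,i,q} ue=∅
  B1: def={c,y} ue=∅
  B2: def={d} ue={d}
  B3: def={t} ue=∅
  B4: def={c} ue={q}
  B5: def={i,q} ue=∅
  B6: def={d,y} ue={d}
  B7: def={c} ue={q}
  B8: def={i,q} ue=∅
  B9: def={i,t} ue={i,q}

Liveness:
  B0: in=∅ out={d,i,q}
  B1: in={d,i,q} out={d,i,q}
  B2: in={d,i,q} out={d,i,q}
  B3: in={i,q} out={i,q}
  B4: in={d,i,q} out={d,i,q}
  B5: in=∅ out={i,q}
  B6: in={d,i,q} out={i,q}
  B7: in={i,q} out={i,q}
  B8: in=∅ out=∅
  B9: in={i,q} out=∅

Conflict graph:
  c: {d,i,q}
  d: {c,i,q,y}
  i: {c,d,q,t,y}
  q: {c,d,i,t,y}
  t: {i,q}
  y: {d,i,q}

Chromatic number:
  lower bound: {c,d,i,q} mutually conflict ⇒ χ ≥ 4
  4-colouring: r0={i}  r1={q}  r2={d,t}  r3={c,y}
  χ = 4

Answer: 4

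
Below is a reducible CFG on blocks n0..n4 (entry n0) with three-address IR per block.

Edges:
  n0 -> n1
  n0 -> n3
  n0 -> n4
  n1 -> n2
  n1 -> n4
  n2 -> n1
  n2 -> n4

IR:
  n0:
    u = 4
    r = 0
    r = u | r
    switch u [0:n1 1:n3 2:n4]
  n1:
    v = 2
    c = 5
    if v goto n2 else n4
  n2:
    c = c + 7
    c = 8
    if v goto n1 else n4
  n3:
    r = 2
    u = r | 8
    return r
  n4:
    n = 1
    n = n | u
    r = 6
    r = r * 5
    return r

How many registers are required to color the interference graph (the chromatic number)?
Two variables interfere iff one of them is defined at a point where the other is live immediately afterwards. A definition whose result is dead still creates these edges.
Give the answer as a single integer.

Answer: 3

Working:
Block summaries:
  n0 def {r,u} use ∅
  n1 def {c,v} use ∅
  n2 def {c} use {c,v}
  n3 def {r,u} use ∅
  n4 def {n,r} use {u}

Backward fixpoint:
  n0: in=∅ out={u}
  n1: in={u} out={c,u,v}
  n2: in={c,u,v} out={u}
  n3: in=∅ out=∅
  n4: in={u} out=∅

Conflict graph:
  c: {u,v}
  n: {u}
  r: {u}
  u: {c,n,r,v}
  v: {c,u}

Chromatic number:
  {c,u,v} pairwise interfere (3-clique) ⇒ χ ≥ 3
  assign c→r1 n→r1 r→r1 u→r0 v→r2 — no edge inside a register ⇒ χ ≤ 3
  χ = 3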